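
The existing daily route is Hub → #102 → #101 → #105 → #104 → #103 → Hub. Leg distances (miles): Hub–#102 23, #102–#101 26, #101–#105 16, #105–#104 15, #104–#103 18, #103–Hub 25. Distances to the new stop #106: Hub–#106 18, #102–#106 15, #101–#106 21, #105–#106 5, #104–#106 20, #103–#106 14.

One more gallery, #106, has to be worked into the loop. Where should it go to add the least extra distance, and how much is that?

+7 miles — insert #106 between #103 and Hub.

Insertion cost between consecutive stops i–j is d(i,#106) + d(#106,j) − d(i,j):
  between Hub and #102: 18 + 15 − 23 = 10
  between #102 and #101: 15 + 21 − 26 = 10
  between #101 and #105: 21 + 5 − 16 = 10
  between #105 and #104: 5 + 20 − 15 = 10
  between #104 and #103: 20 + 14 − 18 = 16
  between #103 and Hub: 14 + 18 − 25 = 7
Cheapest insertion is between #103 and Hub, adding 7.
New total = 123 + 7 = 130.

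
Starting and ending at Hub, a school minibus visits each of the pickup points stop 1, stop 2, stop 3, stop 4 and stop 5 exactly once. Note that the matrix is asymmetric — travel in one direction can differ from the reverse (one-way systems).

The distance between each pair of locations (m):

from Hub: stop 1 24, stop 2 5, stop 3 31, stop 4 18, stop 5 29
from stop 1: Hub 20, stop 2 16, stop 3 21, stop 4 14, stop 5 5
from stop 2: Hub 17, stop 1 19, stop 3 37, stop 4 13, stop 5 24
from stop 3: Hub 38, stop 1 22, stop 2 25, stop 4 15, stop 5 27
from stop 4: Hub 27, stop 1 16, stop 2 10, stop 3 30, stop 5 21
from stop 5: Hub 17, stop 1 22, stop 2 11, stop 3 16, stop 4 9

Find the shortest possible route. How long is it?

Hub-stop 1-stop 2-stop 3-stop 4-stop 5-Hub: 24+16+37+15+21+17 = 130
Hub-stop 1-stop 2-stop 3-stop 5-stop 4-Hub: 24+16+37+27+9+27 = 140
Hub-stop 1-stop 2-stop 4-stop 3-stop 5-Hub: 24+16+13+30+27+17 = 127
Hub-stop 1-stop 2-stop 4-stop 5-stop 3-Hub: 24+16+13+21+16+38 = 128
Hub-stop 1-stop 2-stop 5-stop 3-stop 4-Hub: 24+16+24+16+15+27 = 122
Hub-stop 1-stop 2-stop 5-stop 4-stop 3-Hub: 24+16+24+9+30+38 = 141
Hub-stop 1-stop 3-stop 2-stop 4-stop 5-Hub: 24+21+25+13+21+17 = 121
Hub-stop 1-stop 3-stop 2-stop 5-stop 4-Hub: 24+21+25+24+9+27 = 130
Hub-stop 1-stop 3-stop 4-stop 2-stop 5-Hub: 24+21+15+10+24+17 = 111
Hub-stop 1-stop 3-stop 4-stop 5-stop 2-Hub: 24+21+15+21+11+17 = 109
Hub-stop 1-stop 3-stop 5-stop 2-stop 4-Hub: 24+21+27+11+13+27 = 123
Hub-stop 1-stop 3-stop 5-stop 4-stop 2-Hub: 24+21+27+9+10+17 = 108
Hub-stop 1-stop 4-stop 2-stop 3-stop 5-Hub: 24+14+10+37+27+17 = 129
Hub-stop 1-stop 4-stop 2-stop 5-stop 3-Hub: 24+14+10+24+16+38 = 126
… (106 more)
Hub-stop 1-stop 5-stop 3-stop 4-stop 2-Hub: 24+5+16+15+10+17 = 87  ← best
The minimum is 87.
One optimal route: Hub → stop 1 → stop 5 → stop 3 → stop 4 → stop 2 → Hub.

Shortest round trip = 87 m.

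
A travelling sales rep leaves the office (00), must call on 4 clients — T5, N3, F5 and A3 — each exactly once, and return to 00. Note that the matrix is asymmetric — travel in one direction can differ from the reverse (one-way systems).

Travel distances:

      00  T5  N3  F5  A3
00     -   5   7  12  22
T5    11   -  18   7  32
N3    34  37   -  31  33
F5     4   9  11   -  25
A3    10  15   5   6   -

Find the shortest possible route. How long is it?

66 — the shortest possible round trip.

00 → T5 → N3 → F5 → A3 → 00: 5+18+31+25+10 = 89
00 → T5 → N3 → A3 → F5 → 00: 5+18+33+6+4 = 66
00 → T5 → F5 → N3 → A3 → 00: 5+7+11+33+10 = 66
00 → T5 → F5 → A3 → N3 → 00: 5+7+25+5+34 = 76
00 → T5 → A3 → N3 → F5 → 00: 5+32+5+31+4 = 77
00 → T5 → A3 → F5 → N3 → 00: 5+32+6+11+34 = 88
00 → N3 → T5 → F5 → A3 → 00: 7+37+7+25+10 = 86
00 → N3 → T5 → A3 → F5 → 00: 7+37+32+6+4 = 86
00 → N3 → F5 → T5 → A3 → 00: 7+31+9+32+10 = 89
00 → N3 → F5 → A3 → T5 → 00: 7+31+25+15+11 = 89
00 → N3 → A3 → T5 → F5 → 00: 7+33+15+7+4 = 66
00 → N3 → A3 → F5 → T5 → 00: 7+33+6+9+11 = 66
00 → F5 → T5 → N3 → A3 → 00: 12+9+18+33+10 = 82
00 → F5 → T5 → A3 → N3 → 00: 12+9+32+5+34 = 92
… (10 more)
The minimum is 66.
One optimal route: 00 → T5 → N3 → A3 → F5 → 00.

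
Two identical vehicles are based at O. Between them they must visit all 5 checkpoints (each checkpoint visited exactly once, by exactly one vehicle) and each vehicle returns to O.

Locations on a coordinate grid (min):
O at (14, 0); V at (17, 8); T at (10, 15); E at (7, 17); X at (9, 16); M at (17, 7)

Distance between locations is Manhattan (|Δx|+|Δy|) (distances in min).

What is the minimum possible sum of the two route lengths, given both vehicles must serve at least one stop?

Minimum combined distance: 70 min.

Check every non-empty split of the stops between the two vehicles; for each half take its own optimal tour:
  {V} + {T, E, X, M}: 22 + 54 = 76
  {T} + {V, E, X, M}: 38 + 54 = 92
  {V, T} + {E, X, M}: 44 + 54 = 98
  {E} + {V, T, X, M}: 48 + 48 = 96
  {V, E} + {T, X, M}: 54 + 48 = 102
  {T, E} + {V, X, M}: 48 + 48 = 96
  … (15 splits in total)
  {T, E, X} + {V, M}: 48 + 22 = 70  ← best
Best: vehicle 1 O → T → E → X → O = 48; vehicle 2 O → V → M → O = 22; combined 70.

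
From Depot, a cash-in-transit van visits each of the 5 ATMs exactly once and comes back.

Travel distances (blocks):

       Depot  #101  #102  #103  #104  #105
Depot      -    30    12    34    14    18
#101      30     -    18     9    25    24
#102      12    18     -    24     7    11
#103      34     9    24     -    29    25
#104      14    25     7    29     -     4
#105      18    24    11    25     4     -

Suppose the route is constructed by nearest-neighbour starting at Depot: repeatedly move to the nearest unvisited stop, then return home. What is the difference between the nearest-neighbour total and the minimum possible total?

Excess over optimum: 8 blocks.

From Depot: #102=12, #104=14, #105=18, #101=30, #103=34 → choose #102 (12).
From #102: #104=7, #105=11, #101=18, #103=24 → choose #104 (7).
From #104: #105=4, #101=25, #103=29 → choose #105 (4).
From #105: #101=24, #103=25 → choose #101 (24).
From #101: #103=9 → choose #103 (9).
NN route Depot → #102 → #104 → #105 → #101 → #103 → Depot costs 90.
Optimal: Depot → #102 → #101 → #103 → #105 → #104 → Depot costs 82 (by enumerating all 60 distinct tours).
Excess = 90 − 82 = 8.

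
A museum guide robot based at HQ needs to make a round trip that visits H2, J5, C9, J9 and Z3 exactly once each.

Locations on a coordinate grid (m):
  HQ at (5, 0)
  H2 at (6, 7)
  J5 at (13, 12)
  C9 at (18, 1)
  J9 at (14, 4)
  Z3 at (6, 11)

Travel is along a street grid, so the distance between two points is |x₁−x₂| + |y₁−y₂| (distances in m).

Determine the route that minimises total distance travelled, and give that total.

With 5 stops there are 5!/2 = 60 distinct round trips (a route and its reverse cost the same).
HQ→H2→J5→C9→J9→Z3→HQ: 8+12+16+7+15+12 = 70
HQ→H2→J5→C9→Z3→J9→HQ: 8+12+16+22+15+13 = 86
HQ→H2→J5→J9→C9→Z3→HQ: 8+12+9+7+22+12 = 70
HQ→H2→J5→J9→Z3→C9→HQ: 8+12+9+15+22+14 = 80
HQ→H2→J5→Z3→C9→J9→HQ: 8+12+8+22+7+13 = 70
HQ→H2→J5→Z3→J9→C9→HQ: 8+12+8+15+7+14 = 64
HQ→H2→C9→J5→J9→Z3→HQ: 8+18+16+9+15+12 = 78
HQ→H2→C9→J5→Z3→J9→HQ: 8+18+16+8+15+13 = 78
HQ→H2→C9→J9→J5→Z3→HQ: 8+18+7+9+8+12 = 62
HQ→H2→C9→J9→Z3→J5→HQ: 8+18+7+15+8+20 = 76
HQ→H2→C9→Z3→J5→J9→HQ: 8+18+22+8+9+13 = 78
HQ→H2→C9→Z3→J9→J5→HQ: 8+18+22+15+9+20 = 92
HQ→H2→J9→J5→C9→Z3→HQ: 8+11+9+16+22+12 = 78
HQ→H2→J9→J5→Z3→C9→HQ: 8+11+9+8+22+14 = 72
… (46 more)
HQ→H2→Z3→J5→J9→C9→HQ: 8+4+8+9+7+14 = 50  ← best
The minimum is 50.
One optimal route: HQ → H2 → Z3 → J5 → J9 → C9 → HQ (or its reverse).

Shortest round trip = 50 m.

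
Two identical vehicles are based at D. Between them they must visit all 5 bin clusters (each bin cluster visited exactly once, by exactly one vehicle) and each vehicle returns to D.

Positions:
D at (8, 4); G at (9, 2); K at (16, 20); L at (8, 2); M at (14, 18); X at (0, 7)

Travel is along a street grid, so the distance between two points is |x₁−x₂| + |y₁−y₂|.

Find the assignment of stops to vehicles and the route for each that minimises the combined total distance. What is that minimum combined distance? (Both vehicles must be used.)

There are 2^4 − 1 = 15 ways to divide the 5 stops into two non-empty groups. For each, the best each vehicle can do is its own shortest tour through its group:
  {G} + {K, L, M, X}: 6 + 68 = 74
  {K} + {G, L, M, X}: 48 + 60 = 108
  {G, K} + {L, M, X}: 52 + 60 = 112
  {L} + {G, K, M, X}: 4 + 68 = 72
  {G, L} + {K, M, X}: 6 + 64 = 70
  {K, L} + {G, M, X}: 52 + 60 = 112
  … (15 splits in total)
Best: vehicle 1 D → G → L → D = 6; vehicle 2 D → K → M → X → D = 64; combined 70.

70 — the smallest possible combined total.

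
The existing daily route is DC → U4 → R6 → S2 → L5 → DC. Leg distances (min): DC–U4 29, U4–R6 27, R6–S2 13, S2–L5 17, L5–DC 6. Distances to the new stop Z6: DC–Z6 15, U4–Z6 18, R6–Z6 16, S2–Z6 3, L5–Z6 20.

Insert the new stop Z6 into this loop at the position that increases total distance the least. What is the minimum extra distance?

+4 min — insert Z6 between DC and U4.

Insertion cost between consecutive stops i–j is d(i,Z6) + d(Z6,j) − d(i,j):
  between DC and U4: 15 + 18 − 29 = 4
  between U4 and R6: 18 + 16 − 27 = 7
  between R6 and S2: 16 + 3 − 13 = 6
  between S2 and L5: 3 + 20 − 17 = 6
  between L5 and DC: 20 + 15 − 6 = 29
Cheapest insertion is between DC and U4, adding 4.
New total = 92 + 4 = 96.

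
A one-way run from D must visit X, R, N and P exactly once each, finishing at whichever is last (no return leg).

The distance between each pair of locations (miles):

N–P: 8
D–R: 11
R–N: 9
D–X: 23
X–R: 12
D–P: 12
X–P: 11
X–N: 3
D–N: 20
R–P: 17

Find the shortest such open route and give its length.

Minimum one-way distance = 34 miles.

There are 4! = 24 possible orderings.
D→X→R→N→P: 23+12+9+8 = 52
D→X→R→P→N: 23+12+17+8 = 60
D→X→N→R→P: 23+3+9+17 = 52
D→X→N→P→R: 23+3+8+17 = 51
D→X→P→R→N: 23+11+17+9 = 60
D→X→P→N→R: 23+11+8+9 = 51
D→R→X→N→P: 11+12+3+8 = 34
D→R→X→P→N: 11+12+11+8 = 42
D→R→N→X→P: 11+9+3+11 = 34
D→R→N→P→X: 11+9+8+11 = 39
D→R→P→X→N: 11+17+11+3 = 42
D→R→P→N→X: 11+17+8+3 = 39
D→N→X→R→P: 20+3+12+17 = 52
D→N→X→P→R: 20+3+11+17 = 51
… (10 more)
The minimum is 34.
One shortest path: D → R → X → N → P.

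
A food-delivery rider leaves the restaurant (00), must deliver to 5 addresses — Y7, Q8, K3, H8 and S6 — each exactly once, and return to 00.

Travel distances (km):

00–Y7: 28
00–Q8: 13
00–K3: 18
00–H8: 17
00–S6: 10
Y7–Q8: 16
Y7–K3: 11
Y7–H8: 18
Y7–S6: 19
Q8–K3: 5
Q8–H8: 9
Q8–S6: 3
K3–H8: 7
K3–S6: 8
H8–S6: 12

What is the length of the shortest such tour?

Shortest round trip = 64 km.

00 → Y7 → Q8 → K3 → H8 → S6 → 00: 28+16+5+7+12+10 = 78
00 → Y7 → Q8 → K3 → S6 → H8 → 00: 28+16+5+8+12+17 = 86
00 → Y7 → Q8 → H8 → K3 → S6 → 00: 28+16+9+7+8+10 = 78
00 → Y7 → Q8 → H8 → S6 → K3 → 00: 28+16+9+12+8+18 = 91
00 → Y7 → Q8 → S6 → K3 → H8 → 00: 28+16+3+8+7+17 = 79
00 → Y7 → Q8 → S6 → H8 → K3 → 00: 28+16+3+12+7+18 = 84
00 → Y7 → K3 → Q8 → H8 → S6 → 00: 28+11+5+9+12+10 = 75
00 → Y7 → K3 → Q8 → S6 → H8 → 00: 28+11+5+3+12+17 = 76
00 → Y7 → K3 → H8 → Q8 → S6 → 00: 28+11+7+9+3+10 = 68
00 → Y7 → K3 → H8 → S6 → Q8 → 00: 28+11+7+12+3+13 = 74
00 → Y7 → K3 → S6 → Q8 → H8 → 00: 28+11+8+3+9+17 = 76
00 → Y7 → K3 → S6 → H8 → Q8 → 00: 28+11+8+12+9+13 = 81
00 → Y7 → H8 → Q8 → K3 → S6 → 00: 28+18+9+5+8+10 = 78
00 → Y7 → H8 → Q8 → S6 → K3 → 00: 28+18+9+3+8+18 = 84
… (46 more)
00 → H8 → Y7 → K3 → Q8 → S6 → 00: 17+18+11+5+3+10 = 64  ← best
The minimum is 64.
One optimal route: 00 → H8 → Y7 → K3 → Q8 → S6 → 00 (or its reverse).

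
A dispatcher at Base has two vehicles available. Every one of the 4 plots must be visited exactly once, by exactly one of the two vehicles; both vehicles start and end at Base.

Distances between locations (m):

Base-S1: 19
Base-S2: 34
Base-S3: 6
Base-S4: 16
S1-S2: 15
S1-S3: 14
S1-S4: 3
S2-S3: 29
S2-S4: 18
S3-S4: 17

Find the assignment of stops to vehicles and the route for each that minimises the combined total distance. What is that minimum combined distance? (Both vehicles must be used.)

80 m — the smallest possible combined total.

Try each way of splitting the stops between the two vehicles (each non-empty) and, for each split, find the best tour for each vehicle:
  {S1} + {S2, S3, S4}: 38 + 69 = 107
  {S2} + {S1, S3, S4}: 68 + 39 = 107
  {S1, S2} + {S3, S4}: 68 + 39 = 107
  {S3} + {S1, S2, S4}: 12 + 68 = 80
  {S1, S3} + {S2, S4}: 39 + 68 = 107
  {S2, S3} + {S1, S4}: 69 + 38 = 107
  … (7 splits in total)
Best: vehicle 1 Base → S3 → Base = 12; vehicle 2 Base → S1 → S2 → S4 → Base = 68; combined 80.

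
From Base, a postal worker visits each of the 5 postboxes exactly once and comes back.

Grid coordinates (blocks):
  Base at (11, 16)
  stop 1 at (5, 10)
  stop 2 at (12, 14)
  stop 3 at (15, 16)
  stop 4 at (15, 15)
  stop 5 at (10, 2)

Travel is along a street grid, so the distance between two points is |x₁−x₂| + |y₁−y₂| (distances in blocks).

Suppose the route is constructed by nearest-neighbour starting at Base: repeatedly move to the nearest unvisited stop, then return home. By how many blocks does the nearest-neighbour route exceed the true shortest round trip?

The nearest-neighbour route is 4 blocks longer than optimal.

Base: stop 2=3, stop 3=4, stop 4=5, stop 1=12, stop 5=15 ⇒ stop 2
stop 2: stop 4=4, stop 3=5, stop 1=11, stop 5=14 ⇒ stop 4
stop 4: stop 3=1, stop 1=15, stop 5=18 ⇒ stop 3
stop 3: stop 1=16, stop 5=19 ⇒ stop 1
stop 1: stop 5=13 ⇒ stop 5
NN route Base → stop 2 → stop 4 → stop 3 → stop 1 → stop 5 → Base costs 52.
Optimal: Base → stop 1 → stop 5 → stop 2 → stop 4 → stop 3 → Base costs 48 (by enumerating all 60 distinct tours).
Excess = 52 − 48 = 4.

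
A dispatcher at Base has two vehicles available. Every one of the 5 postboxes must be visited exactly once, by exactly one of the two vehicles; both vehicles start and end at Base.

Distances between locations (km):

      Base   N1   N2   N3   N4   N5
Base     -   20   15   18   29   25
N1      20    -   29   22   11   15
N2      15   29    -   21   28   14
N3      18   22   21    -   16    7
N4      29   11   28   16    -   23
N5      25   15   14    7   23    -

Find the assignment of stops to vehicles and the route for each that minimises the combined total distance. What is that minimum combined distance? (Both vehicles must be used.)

Minimum combined distance: 109 km.

Try each way of splitting the stops between the two vehicles (each non-empty) and, for each split, find the best tour for each vehicle:
  {N1} + {N2, N3, N4, N5}: 40 + 81 = 121
  {N2} + {N1, N3, N4, N5}: 30 + 79 = 109
  {N1, N2} + {N3, N4, N5}: 64 + 77 = 141
  {N3} + {N1, N2, N4, N5}: 36 + 83 = 119
  {N1, N3} + {N2, N4, N5}: 60 + 81 = 141
  {N2, N3} + {N1, N4, N5}: 54 + 79 = 133
  … (15 splits in total)
Best: vehicle 1 Base → N2 → Base = 30; vehicle 2 Base → N1 → N4 → N3 → N5 → Base = 79; combined 109.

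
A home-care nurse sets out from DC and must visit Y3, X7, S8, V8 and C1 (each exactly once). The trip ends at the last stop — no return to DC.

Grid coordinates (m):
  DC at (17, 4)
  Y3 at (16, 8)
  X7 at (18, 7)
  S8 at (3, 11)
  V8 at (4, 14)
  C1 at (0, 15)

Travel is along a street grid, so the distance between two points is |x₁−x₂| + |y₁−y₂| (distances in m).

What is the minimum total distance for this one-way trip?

There are 5! = 120 possible orderings.
DC→Y3→X7→S8→V8→C1: 5+3+19+4+5 = 36
DC→Y3→X7→S8→C1→V8: 5+3+19+7+5 = 39
DC→Y3→X7→V8→S8→C1: 5+3+21+4+7 = 40
DC→Y3→X7→V8→C1→S8: 5+3+21+5+7 = 41
DC→Y3→X7→C1→S8→V8: 5+3+26+7+4 = 45
DC→Y3→X7→C1→V8→S8: 5+3+26+5+4 = 43
DC→Y3→S8→X7→V8→C1: 5+16+19+21+5 = 66
DC→Y3→S8→X7→C1→V8: 5+16+19+26+5 = 71
DC→Y3→S8→V8→X7→C1: 5+16+4+21+26 = 72
DC→Y3→S8→V8→C1→X7: 5+16+4+5+26 = 56
DC→Y3→S8→C1→X7→V8: 5+16+7+26+21 = 75
DC→Y3→S8→C1→V8→X7: 5+16+7+5+21 = 54
DC→Y3→V8→X7→S8→C1: 5+18+21+19+7 = 70
DC→Y3→V8→X7→C1→S8: 5+18+21+26+7 = 77
… (106 more)
DC→X7→Y3→S8→V8→C1: 4+3+16+4+5 = 32  ← best
The minimum is 32.
One shortest path: DC → X7 → Y3 → S8 → V8 → C1.

Shortest open route: 32 m.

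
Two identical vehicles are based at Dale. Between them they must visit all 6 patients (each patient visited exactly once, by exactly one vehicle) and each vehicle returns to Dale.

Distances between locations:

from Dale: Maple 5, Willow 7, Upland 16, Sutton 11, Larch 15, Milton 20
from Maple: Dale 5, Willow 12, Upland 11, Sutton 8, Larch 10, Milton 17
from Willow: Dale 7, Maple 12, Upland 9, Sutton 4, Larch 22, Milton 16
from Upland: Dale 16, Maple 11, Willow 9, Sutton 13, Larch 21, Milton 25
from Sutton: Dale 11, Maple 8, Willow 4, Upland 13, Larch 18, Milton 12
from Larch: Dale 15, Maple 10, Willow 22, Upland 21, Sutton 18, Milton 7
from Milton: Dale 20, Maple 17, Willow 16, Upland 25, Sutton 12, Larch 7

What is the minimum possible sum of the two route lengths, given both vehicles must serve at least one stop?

Minimum combined distance: 73.

There are 2^5 − 1 = 31 ways to divide the 6 stops into two non-empty groups. For each, the best each vehicle can do is its own shortest tour through its group:
  {Maple} + {Willow, Upland, Sutton, Larch, Milton}: 10 + 63 = 73
  {Willow} + {Maple, Upland, Sutton, Larch, Milton}: 14 + 63 = 77
  {Maple, Willow} + {Upland, Sutton, Larch, Milton}: 24 + 63 = 87
  {Upland} + {Maple, Willow, Sutton, Larch, Milton}: 32 + 45 = 77
  {Maple, Upland} + {Willow, Sutton, Larch, Milton}: 32 + 45 = 77
  {Willow, Upland} + {Maple, Sutton, Larch, Milton}: 32 + 45 = 77
  … (31 splits in total)
Best: vehicle 1 Dale → Maple → Dale = 10; vehicle 2 Dale → Willow → Upland → Sutton → Milton → Larch → Dale = 63; combined 73.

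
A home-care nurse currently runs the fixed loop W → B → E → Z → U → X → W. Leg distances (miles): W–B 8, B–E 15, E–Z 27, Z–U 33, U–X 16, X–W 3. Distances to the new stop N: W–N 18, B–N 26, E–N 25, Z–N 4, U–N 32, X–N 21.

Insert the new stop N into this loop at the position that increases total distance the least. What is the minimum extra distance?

Adding 2 miles by placing N on the E–Z leg.

Insertion cost between consecutive stops i–j is d(i,N) + d(N,j) − d(i,j):
  between W and B: 18 + 26 − 8 = 36
  between B and E: 26 + 25 − 15 = 36
  between E and Z: 25 + 4 − 27 = 2
  between Z and U: 4 + 32 − 33 = 3
  between U and X: 32 + 21 − 16 = 37
  between X and W: 21 + 18 − 3 = 36
Cheapest insertion is between E and Z, adding 2.
New total = 102 + 2 = 104.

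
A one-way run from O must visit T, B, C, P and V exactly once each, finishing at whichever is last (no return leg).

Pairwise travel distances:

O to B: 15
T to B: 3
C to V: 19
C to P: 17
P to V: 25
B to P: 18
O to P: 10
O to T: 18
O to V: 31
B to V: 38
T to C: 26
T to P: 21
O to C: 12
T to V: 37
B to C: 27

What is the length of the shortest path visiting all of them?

There are 5! = 120 possible orderings.
O→T→B→C→P→V: 18+3+27+17+25 = 90
O→T→B→C→V→P: 18+3+27+19+25 = 92
O→T→B→P→C→V: 18+3+18+17+19 = 75
O→T→B→P→V→C: 18+3+18+25+19 = 83
O→T→B→V→C→P: 18+3+38+19+17 = 95
O→T→B→V→P→C: 18+3+38+25+17 = 101
O→T→C→B→P→V: 18+26+27+18+25 = 114
O→T→C→B→V→P: 18+26+27+38+25 = 134
O→T→C→P→B→V: 18+26+17+18+38 = 117
O→T→C→P→V→B: 18+26+17+25+38 = 124
O→T→C→V→B→P: 18+26+19+38+18 = 119
O→T→C→V→P→B: 18+26+19+25+18 = 106
O→T→P→B→C→V: 18+21+18+27+19 = 103
O→T→P→B→V→C: 18+21+18+38+19 = 114
… (106 more)
The minimum is 75.
One shortest path: O → T → B → P → C → V.

Minimum one-way distance = 75.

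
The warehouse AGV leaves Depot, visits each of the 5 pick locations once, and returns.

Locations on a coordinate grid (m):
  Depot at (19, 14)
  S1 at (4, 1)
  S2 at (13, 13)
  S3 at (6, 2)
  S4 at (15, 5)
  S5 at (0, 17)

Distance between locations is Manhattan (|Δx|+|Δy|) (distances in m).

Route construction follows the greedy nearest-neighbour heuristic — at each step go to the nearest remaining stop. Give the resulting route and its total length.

From Depot: distances to unvisited — S2=7, S4=13, S5=22, S3=25, S1=28. Nearest is S2 (7).
From S2: distances to unvisited — S4=10, S5=17, S3=18, S1=21. Nearest is S4 (10).
From S4: distances to unvisited — S3=12, S1=15, S5=27. Nearest is S3 (12).
From S3: distances to unvisited — S1=3, S5=21. Nearest is S1 (3).
From S1: distances to unvisited — S5=20. Nearest is S5 (20).
Return S5→Depot: 22.
Total = 7 + 10 + 12 + 3 + 20 + 22 = 74.

Total distance 74 m via the nearest-neighbour route Depot → S2 → S4 → S3 → S1 → S5 → Depot.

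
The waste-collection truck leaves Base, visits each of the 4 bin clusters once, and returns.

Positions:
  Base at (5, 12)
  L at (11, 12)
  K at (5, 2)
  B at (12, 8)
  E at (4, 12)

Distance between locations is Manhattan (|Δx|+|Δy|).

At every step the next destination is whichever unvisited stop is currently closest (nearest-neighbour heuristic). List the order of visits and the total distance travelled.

At Base the remaining stops are E 1, L 6, K 10, B 11; go to E.
At E the remaining stops are L 7, K 11, B 12; go to L.
At L the remaining stops are B 5, K 16; go to B.
At B the remaining stops are K 13; go to K.
Return K→Base: 10.
Total = 1 + 7 + 5 + 13 + 10 = 36.

36 along Base → E → L → B → K → Base.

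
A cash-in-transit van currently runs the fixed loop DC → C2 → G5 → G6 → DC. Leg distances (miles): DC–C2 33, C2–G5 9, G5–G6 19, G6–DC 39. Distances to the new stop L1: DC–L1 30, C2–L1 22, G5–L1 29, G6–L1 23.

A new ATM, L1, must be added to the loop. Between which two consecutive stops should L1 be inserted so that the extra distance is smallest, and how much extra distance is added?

Minimum extra distance: 14 miles, inserting L1 between G6 and DC.

Insertion cost between consecutive stops i–j is d(i,L1) + d(L1,j) − d(i,j):
  between DC and C2: 30 + 22 − 33 = 19
  between C2 and G5: 22 + 29 − 9 = 42
  between G5 and G6: 29 + 23 − 19 = 33
  between G6 and DC: 23 + 30 − 39 = 14
Cheapest insertion is between G6 and DC, adding 14.
New total = 100 + 14 = 114.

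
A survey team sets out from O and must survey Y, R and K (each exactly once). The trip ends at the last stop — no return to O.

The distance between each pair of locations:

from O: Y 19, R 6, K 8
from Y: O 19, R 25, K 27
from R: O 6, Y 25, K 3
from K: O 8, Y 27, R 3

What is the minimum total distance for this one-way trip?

36 — the minimum one-way total.

There are 3! = 6 possible orderings.
O→Y→R→K: 19+25+3 = 47
O→Y→K→R: 19+27+3 = 49
O→R→Y→K: 6+25+27 = 58
O→R→K→Y: 6+3+27 = 36
O→K→Y→R: 8+27+25 = 60
O→K→R→Y: 8+3+25 = 36
The minimum is 36.
One shortest path: O → R → K → Y.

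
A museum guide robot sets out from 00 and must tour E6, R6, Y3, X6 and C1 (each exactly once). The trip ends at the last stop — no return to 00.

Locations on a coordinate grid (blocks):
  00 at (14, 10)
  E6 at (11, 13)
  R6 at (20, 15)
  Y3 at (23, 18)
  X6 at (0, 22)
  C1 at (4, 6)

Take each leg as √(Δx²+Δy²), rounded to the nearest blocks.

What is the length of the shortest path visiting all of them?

There are 5! = 120 possible orderings.
00→E6→R6→Y3→X6→C1: 4+9+4+23+16 = 56
00→E6→R6→Y3→C1→X6: 4+9+4+22+16 = 55
00→E6→R6→X6→Y3→C1: 4+9+21+23+22 = 79
00→E6→R6→X6→C1→Y3: 4+9+21+16+22 = 72
00→E6→R6→C1→Y3→X6: 4+9+18+22+23 = 76
00→E6→R6→C1→X6→Y3: 4+9+18+16+23 = 70
00→E6→Y3→R6→X6→C1: 4+13+4+21+16 = 58
00→E6→Y3→R6→C1→X6: 4+13+4+18+16 = 55
00→E6→Y3→X6→R6→C1: 4+13+23+21+18 = 79
00→E6→Y3→X6→C1→R6: 4+13+23+16+18 = 74
00→E6→Y3→C1→R6→X6: 4+13+22+18+21 = 78
00→E6→Y3→C1→X6→R6: 4+13+22+16+21 = 76
00→E6→X6→R6→Y3→C1: 4+14+21+4+22 = 65
00→E6→X6→R6→C1→Y3: 4+14+21+18+22 = 79
… (106 more)
00→R6→Y3→E6→C1→X6: 8+4+13+10+16 = 51  ← best
The minimum is 51.
One shortest path: 00 → R6 → Y3 → E6 → C1 → X6.

51 blocks — the minimum one-way total.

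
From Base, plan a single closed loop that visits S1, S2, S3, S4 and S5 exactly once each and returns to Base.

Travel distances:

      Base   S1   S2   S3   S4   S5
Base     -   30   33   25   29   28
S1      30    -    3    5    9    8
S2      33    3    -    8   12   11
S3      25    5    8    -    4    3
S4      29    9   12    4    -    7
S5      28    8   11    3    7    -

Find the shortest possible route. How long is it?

With 5 stops there are 5!/2 = 60 distinct round trips (a route and its reverse cost the same).
Base - S1 - S2 - S3 - S4 - S5 - Base: 30+3+8+4+7+28 = 80
Base - S1 - S2 - S3 - S5 - S4 - Base: 30+3+8+3+7+29 = 80
Base - S1 - S2 - S4 - S3 - S5 - Base: 30+3+12+4+3+28 = 80
Base - S1 - S2 - S4 - S5 - S3 - Base: 30+3+12+7+3+25 = 80
Base - S1 - S2 - S5 - S3 - S4 - Base: 30+3+11+3+4+29 = 80
Base - S1 - S2 - S5 - S4 - S3 - Base: 30+3+11+7+4+25 = 80
Base - S1 - S3 - S2 - S4 - S5 - Base: 30+5+8+12+7+28 = 90
Base - S1 - S3 - S2 - S5 - S4 - Base: 30+5+8+11+7+29 = 90
Base - S1 - S3 - S4 - S2 - S5 - Base: 30+5+4+12+11+28 = 90
Base - S1 - S3 - S4 - S5 - S2 - Base: 30+5+4+7+11+33 = 90
Base - S1 - S3 - S5 - S2 - S4 - Base: 30+5+3+11+12+29 = 90
Base - S1 - S3 - S5 - S4 - S2 - Base: 30+5+3+7+12+33 = 90
Base - S1 - S4 - S2 - S3 - S5 - Base: 30+9+12+8+3+28 = 90
Base - S1 - S4 - S2 - S5 - S3 - Base: 30+9+12+11+3+25 = 90
… (46 more)
The minimum is 80.
One optimal route: Base → S1 → S2 → S3 → S4 → S5 → Base (or its reverse).

Shortest round trip = 80.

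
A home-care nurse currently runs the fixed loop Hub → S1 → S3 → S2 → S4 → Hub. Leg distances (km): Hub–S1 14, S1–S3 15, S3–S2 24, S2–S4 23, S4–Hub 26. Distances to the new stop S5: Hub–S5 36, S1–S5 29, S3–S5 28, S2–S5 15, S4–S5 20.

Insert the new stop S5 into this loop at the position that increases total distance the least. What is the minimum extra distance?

Adding 12 km by placing S5 on the S2–S4 leg.

Insertion cost between consecutive stops i–j is d(i,S5) + d(S5,j) − d(i,j):
  between Hub and S1: 36 + 29 − 14 = 51
  between S1 and S3: 29 + 28 − 15 = 42
  between S3 and S2: 28 + 15 − 24 = 19
  between S2 and S4: 15 + 20 − 23 = 12
  between S4 and Hub: 20 + 36 − 26 = 30
Cheapest insertion is between S2 and S4, adding 12.
New total = 102 + 12 = 114.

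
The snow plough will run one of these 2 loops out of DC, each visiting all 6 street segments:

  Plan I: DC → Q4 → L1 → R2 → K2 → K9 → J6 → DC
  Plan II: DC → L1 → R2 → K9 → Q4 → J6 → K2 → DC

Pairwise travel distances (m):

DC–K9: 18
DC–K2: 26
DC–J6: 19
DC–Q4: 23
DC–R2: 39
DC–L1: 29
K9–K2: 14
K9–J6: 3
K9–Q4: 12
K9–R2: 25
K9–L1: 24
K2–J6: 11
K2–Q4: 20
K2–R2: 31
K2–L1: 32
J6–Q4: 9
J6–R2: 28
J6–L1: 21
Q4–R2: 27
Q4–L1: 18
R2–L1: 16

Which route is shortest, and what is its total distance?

Shortest is Plan I, total 124 m.

Plan I: 23 + 18 + 16 + 31 + 14 + 3 + 19 = 124
Plan II: 29 + 16 + 25 + 12 + 9 + 11 + 26 = 128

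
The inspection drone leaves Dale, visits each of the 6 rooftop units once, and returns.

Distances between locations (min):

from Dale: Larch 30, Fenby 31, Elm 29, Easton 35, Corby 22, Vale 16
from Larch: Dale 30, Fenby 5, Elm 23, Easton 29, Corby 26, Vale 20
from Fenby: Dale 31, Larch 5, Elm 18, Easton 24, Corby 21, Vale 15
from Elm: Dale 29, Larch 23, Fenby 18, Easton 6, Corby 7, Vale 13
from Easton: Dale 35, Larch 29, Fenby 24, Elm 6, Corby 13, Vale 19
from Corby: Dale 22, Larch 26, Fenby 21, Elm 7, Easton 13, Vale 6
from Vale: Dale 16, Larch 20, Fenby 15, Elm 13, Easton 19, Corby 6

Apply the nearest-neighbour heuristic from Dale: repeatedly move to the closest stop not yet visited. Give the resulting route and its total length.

At Dale the remaining stops are Vale 16, Corby 22, Elm 29, Larch 30, Fenby 31, Easton 35; go to Vale.
At Vale the remaining stops are Corby 6, Elm 13, Fenby 15, Easton 19, Larch 20; go to Corby.
At Corby the remaining stops are Elm 7, Easton 13, Fenby 21, Larch 26; go to Elm.
At Elm the remaining stops are Easton 6, Fenby 18, Larch 23; go to Easton.
At Easton the remaining stops are Fenby 24, Larch 29; go to Fenby.
At Fenby the remaining stops are Larch 5; go to Larch.
Return Larch→Dale: 30.
Total = 16 + 6 + 7 + 6 + 24 + 5 + 30 = 94.

94 min along Dale → Vale → Corby → Elm → Easton → Fenby → Larch → Dale.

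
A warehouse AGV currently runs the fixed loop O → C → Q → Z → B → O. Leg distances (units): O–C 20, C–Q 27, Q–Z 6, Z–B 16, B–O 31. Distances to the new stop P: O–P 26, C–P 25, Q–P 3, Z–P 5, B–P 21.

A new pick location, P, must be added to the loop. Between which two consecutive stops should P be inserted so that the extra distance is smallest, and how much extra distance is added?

Minimum extra distance: 1, inserting P between C and Q.

Insertion cost between consecutive stops i–j is d(i,P) + d(P,j) − d(i,j):
  between O and C: 26 + 25 − 20 = 31
  between C and Q: 25 + 3 − 27 = 1
  between Q and Z: 3 + 5 − 6 = 2
  between Z and B: 5 + 21 − 16 = 10
  between B and O: 21 + 26 − 31 = 16
Cheapest insertion is between C and Q, adding 1.
New total = 100 + 1 = 101.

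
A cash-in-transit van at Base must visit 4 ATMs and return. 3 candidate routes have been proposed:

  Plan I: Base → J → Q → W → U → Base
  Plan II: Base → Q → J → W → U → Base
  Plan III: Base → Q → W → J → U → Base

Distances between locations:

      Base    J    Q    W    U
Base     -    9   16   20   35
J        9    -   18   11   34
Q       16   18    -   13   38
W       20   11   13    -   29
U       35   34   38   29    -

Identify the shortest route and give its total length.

104 — Plan I is the shortest.

Plan I: 9 + 18 + 13 + 29 + 35 = 104
Plan II: 16 + 18 + 11 + 29 + 35 = 109
Plan III: 16 + 13 + 11 + 34 + 35 = 109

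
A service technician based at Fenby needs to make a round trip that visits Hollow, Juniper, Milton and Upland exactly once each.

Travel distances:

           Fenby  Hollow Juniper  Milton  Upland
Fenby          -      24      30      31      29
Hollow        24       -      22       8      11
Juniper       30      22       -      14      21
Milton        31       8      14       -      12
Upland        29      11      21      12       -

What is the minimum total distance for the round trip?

With 4 stops there are 4!/2 = 12 distinct round trips (a route and its reverse cost the same).
Fenby → Hollow → Juniper → Milton → Upland → Fenby: 24+22+14+12+29 = 101
Fenby → Hollow → Juniper → Upland → Milton → Fenby: 24+22+21+12+31 = 110
Fenby → Hollow → Milton → Juniper → Upland → Fenby: 24+8+14+21+29 = 96
Fenby → Hollow → Milton → Upland → Juniper → Fenby: 24+8+12+21+30 = 95
Fenby → Hollow → Upland → Juniper → Milton → Fenby: 24+11+21+14+31 = 101
Fenby → Hollow → Upland → Milton → Juniper → Fenby: 24+11+12+14+30 = 91
Fenby → Juniper → Hollow → Milton → Upland → Fenby: 30+22+8+12+29 = 101
Fenby → Juniper → Hollow → Upland → Milton → Fenby: 30+22+11+12+31 = 106
Fenby → Juniper → Milton → Hollow → Upland → Fenby: 30+14+8+11+29 = 92
Fenby → Juniper → Upland → Hollow → Milton → Fenby: 30+21+11+8+31 = 101
Fenby → Milton → Hollow → Juniper → Upland → Fenby: 31+8+22+21+29 = 111
Fenby → Milton → Juniper → Hollow → Upland → Fenby: 31+14+22+11+29 = 107
The minimum is 91.
One optimal route: Fenby → Hollow → Upland → Milton → Juniper → Fenby (or its reverse).

91 — the shortest possible round trip.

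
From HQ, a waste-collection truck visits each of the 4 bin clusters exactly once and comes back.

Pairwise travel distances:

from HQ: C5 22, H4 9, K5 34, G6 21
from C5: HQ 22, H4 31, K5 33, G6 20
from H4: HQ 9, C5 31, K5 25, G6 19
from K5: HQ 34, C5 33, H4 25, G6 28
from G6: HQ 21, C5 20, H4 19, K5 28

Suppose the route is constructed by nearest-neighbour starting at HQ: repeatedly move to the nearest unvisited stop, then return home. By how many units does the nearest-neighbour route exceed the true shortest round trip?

From HQ: H4=9, G6=21, C5=22, K5=34 → choose H4 (9).
From H4: G6=19, K5=25, C5=31 → choose G6 (19).
From G6: C5=20, K5=28 → choose C5 (20).
From C5: K5=33 → choose K5 (33).
NN route HQ → H4 → G6 → C5 → K5 → HQ costs 115.
Optimal: HQ → C5 → G6 → K5 → H4 → HQ costs 104 (by enumerating all 12 distinct tours).
Excess = 115 − 104 = 11.

11 longer than the optimal tour.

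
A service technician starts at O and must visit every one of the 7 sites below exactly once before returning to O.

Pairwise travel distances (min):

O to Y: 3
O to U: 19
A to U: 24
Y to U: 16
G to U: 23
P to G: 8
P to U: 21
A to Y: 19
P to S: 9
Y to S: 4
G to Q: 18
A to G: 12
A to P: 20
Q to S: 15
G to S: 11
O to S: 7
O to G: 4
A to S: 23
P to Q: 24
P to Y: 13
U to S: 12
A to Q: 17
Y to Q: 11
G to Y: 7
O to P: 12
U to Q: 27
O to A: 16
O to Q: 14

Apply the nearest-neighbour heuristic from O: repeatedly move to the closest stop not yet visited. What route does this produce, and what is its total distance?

At O the remaining stops are Y 3, G 4, S 7, P 12, Q 14, A 16, U 19; go to Y.
At Y the remaining stops are S 4, G 7, Q 11, P 13, U 16, A 19; go to S.
At S the remaining stops are P 9, G 11, U 12, Q 15, A 23; go to P.
At P the remaining stops are G 8, A 20, U 21, Q 24; go to G.
At G the remaining stops are A 12, Q 18, U 23; go to A.
At A the remaining stops are Q 17, U 24; go to Q.
At Q the remaining stops are U 27; go to U.
Return U→O: 19.
Total = 3 + 4 + 9 + 8 + 12 + 17 + 27 + 19 = 99.

99 min along O → Y → S → P → G → A → Q → U → O.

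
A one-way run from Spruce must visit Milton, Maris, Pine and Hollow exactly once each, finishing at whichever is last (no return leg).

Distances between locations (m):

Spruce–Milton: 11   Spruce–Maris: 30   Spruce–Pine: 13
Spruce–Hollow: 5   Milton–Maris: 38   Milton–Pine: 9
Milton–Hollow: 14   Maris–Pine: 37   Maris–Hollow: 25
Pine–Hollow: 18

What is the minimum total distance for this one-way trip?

Minimum one-way distance = 61 m.

There are 4! = 24 possible orderings.
Spruce - Milton - Maris - Pine - Hollow: 11+38+37+18 = 104
Spruce - Milton - Maris - Hollow - Pine: 11+38+25+18 = 92
Spruce - Milton - Pine - Maris - Hollow: 11+9+37+25 = 82
Spruce - Milton - Pine - Hollow - Maris: 11+9+18+25 = 63
Spruce - Milton - Hollow - Maris - Pine: 11+14+25+37 = 87
Spruce - Milton - Hollow - Pine - Maris: 11+14+18+37 = 80
Spruce - Maris - Milton - Pine - Hollow: 30+38+9+18 = 95
Spruce - Maris - Milton - Hollow - Pine: 30+38+14+18 = 100
Spruce - Maris - Pine - Milton - Hollow: 30+37+9+14 = 90
Spruce - Maris - Pine - Hollow - Milton: 30+37+18+14 = 99
Spruce - Maris - Hollow - Milton - Pine: 30+25+14+9 = 78
Spruce - Maris - Hollow - Pine - Milton: 30+25+18+9 = 82
Spruce - Pine - Milton - Maris - Hollow: 13+9+38+25 = 85
Spruce - Pine - Milton - Hollow - Maris: 13+9+14+25 = 61
… (10 more)
The minimum is 61.
One shortest path: Spruce → Pine → Milton → Hollow → Maris.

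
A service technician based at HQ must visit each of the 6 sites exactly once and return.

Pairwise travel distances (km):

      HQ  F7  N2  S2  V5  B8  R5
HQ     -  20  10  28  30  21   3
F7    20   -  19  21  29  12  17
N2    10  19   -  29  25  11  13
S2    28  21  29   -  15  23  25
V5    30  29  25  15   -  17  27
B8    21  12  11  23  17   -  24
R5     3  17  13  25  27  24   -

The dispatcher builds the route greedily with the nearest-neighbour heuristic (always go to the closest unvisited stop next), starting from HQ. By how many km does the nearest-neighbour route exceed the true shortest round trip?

The nearest-neighbour route is 11 km longer than optimal.

From HQ: R5=3, N2=10, F7=20, B8=21, S2=28, V5=30 → choose R5 (3).
From R5: N2=13, F7=17, B8=24, S2=25, V5=27 → choose N2 (13).
From N2: B8=11, F7=19, V5=25, S2=29 → choose B8 (11).
From B8: F7=12, V5=17, S2=23 → choose F7 (12).
From F7: S2=21, V5=29 → choose S2 (21).
From S2: V5=15 → choose V5 (15).
NN route HQ → R5 → N2 → B8 → F7 → S2 → V5 → HQ costs 105.
Optimal: HQ → N2 → B8 → V5 → S2 → F7 → R5 → HQ costs 94 (by enumerating all 360 distinct tours).
Excess = 105 − 94 = 11.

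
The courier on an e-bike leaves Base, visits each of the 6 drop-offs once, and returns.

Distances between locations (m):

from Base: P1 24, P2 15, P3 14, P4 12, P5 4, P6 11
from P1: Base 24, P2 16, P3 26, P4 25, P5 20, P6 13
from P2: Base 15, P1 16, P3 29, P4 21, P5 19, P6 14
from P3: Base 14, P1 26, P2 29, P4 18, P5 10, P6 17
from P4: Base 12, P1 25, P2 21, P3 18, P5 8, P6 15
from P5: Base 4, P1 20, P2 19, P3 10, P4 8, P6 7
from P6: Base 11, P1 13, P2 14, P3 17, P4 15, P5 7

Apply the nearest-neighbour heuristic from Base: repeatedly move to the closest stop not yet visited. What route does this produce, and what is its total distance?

93 m along Base → P5 → P6 → P1 → P2 → P4 → P3 → Base.

At Base the remaining stops are P5 4, P6 11, P4 12, P3 14, P2 15, P1 24; go to P5.
At P5 the remaining stops are P6 7, P4 8, P3 10, P2 19, P1 20; go to P6.
At P6 the remaining stops are P1 13, P2 14, P4 15, P3 17; go to P1.
At P1 the remaining stops are P2 16, P4 25, P3 26; go to P2.
At P2 the remaining stops are P4 21, P3 29; go to P4.
At P4 the remaining stops are P3 18; go to P3.
Return P3→Base: 14.
Total = 4 + 7 + 13 + 16 + 21 + 18 + 14 = 93.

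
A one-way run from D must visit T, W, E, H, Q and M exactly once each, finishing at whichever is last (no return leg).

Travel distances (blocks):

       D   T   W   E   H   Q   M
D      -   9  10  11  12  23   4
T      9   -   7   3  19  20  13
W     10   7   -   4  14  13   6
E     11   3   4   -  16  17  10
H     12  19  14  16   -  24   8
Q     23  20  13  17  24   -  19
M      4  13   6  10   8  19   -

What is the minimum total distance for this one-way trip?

There are 6! = 720 possible orderings.
D - T - W - E - H - Q - M: 9+7+4+16+24+19 = 79
D - T - W - E - H - M - Q: 9+7+4+16+8+19 = 63
D - T - W - E - Q - H - M: 9+7+4+17+24+8 = 69
D - T - W - E - Q - M - H: 9+7+4+17+19+8 = 64
D - T - W - E - M - H - Q: 9+7+4+10+8+24 = 62
D - T - W - E - M - Q - H: 9+7+4+10+19+24 = 73
D - T - W - H - E - Q - M: 9+7+14+16+17+19 = 82
D - T - W - H - E - M - Q: 9+7+14+16+10+19 = 75
… (712 more)
D - M - H - T - E - W - Q: 4+8+19+3+4+13 = 51  ← best
The minimum is 51.
One shortest path: D → M → H → T → E → W → Q.

51 blocks — the minimum one-way total.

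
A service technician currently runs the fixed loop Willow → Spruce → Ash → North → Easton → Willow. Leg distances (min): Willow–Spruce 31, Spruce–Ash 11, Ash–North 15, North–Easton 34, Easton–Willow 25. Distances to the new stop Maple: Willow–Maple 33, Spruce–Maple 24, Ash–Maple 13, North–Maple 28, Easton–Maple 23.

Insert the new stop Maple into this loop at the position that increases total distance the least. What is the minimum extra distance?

Insertion cost between consecutive stops i–j is d(i,Maple) + d(Maple,j) − d(i,j):
  between Willow and Spruce: 33 + 24 − 31 = 26
  between Spruce and Ash: 24 + 13 − 11 = 26
  between Ash and North: 13 + 28 − 15 = 26
  between North and Easton: 28 + 23 − 34 = 17
  between Easton and Willow: 23 + 33 − 25 = 31
Cheapest insertion is between North and Easton, adding 17.
New total = 116 + 17 = 133.

Adding 17 min by placing Maple on the North–Easton leg.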